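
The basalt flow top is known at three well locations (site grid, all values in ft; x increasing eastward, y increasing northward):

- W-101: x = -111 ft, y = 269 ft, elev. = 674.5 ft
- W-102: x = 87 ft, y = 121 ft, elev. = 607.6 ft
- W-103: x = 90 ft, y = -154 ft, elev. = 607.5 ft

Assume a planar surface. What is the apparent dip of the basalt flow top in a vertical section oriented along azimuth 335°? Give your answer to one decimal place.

8.0°

Let the plane be z = a·x + b·y + c.
W-102−W-101: 198a − 148b = −66.9;  W-103−W-101: 201a − 423b = −67.
Solving gives a = −0.34038, b = −0.00335.
Unit vector along 335° is (sin 335°, cos 335°) = (-0.4226, 0.9063).
Slope in that direction = a·(-0.4226) + b·(0.9063) = 0.14082.
Apparent dip = arctan|0.14082| = 8.0° (true dip is 18.8°, so apparent ≤ true as expected).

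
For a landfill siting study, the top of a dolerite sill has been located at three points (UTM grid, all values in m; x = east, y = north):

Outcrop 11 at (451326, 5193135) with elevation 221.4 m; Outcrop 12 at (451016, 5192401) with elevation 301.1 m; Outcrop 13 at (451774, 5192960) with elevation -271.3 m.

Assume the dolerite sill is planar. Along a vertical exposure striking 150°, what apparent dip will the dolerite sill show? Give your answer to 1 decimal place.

Two edge vectors: Outcrop 11→Outcrop 12 = (-310, -734, 79.7), Outcrop 11→Outcrop 13 = (448, -175, -492.7).
Normal n = (Outcrop 11→Outcrop 12) × (Outcrop 11→Outcrop 13) = (375589.3, -117031.4, 383082).
So ∂z/∂x = −n_x/n_z = −0.98044 and ∂z/∂y = −n_y/n_z = 0.30550.
Unit vector along 150° is (sin 150°, cos 150°) = (0.5000, -0.8660).
Slope in that direction = a·(0.5000) + b·(-0.8660) = −0.75479.
Apparent dip = arctan|0.75479| = 37.0° (true dip is 45.8°, so apparent ≤ true as expected).

37.0°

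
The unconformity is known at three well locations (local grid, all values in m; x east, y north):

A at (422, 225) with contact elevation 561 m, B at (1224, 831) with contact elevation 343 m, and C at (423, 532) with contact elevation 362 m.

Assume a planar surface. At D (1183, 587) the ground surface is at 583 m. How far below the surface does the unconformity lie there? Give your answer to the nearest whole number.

91 m

Let the plane be z = a·x + b·y + c.
B−A: 802a + 606b = −218;  C−A: 1a + 307b = −199.
Solving gives a = 0.21851, b = −0.64892.
Then c = 561 − a·422 − b·225 = 614.80.
At (1183, 587): z_contact = 258.5 − 380.9 + 614.80 = 492.4 m.
Depth below ground = 583 − 492.4 = 91 m.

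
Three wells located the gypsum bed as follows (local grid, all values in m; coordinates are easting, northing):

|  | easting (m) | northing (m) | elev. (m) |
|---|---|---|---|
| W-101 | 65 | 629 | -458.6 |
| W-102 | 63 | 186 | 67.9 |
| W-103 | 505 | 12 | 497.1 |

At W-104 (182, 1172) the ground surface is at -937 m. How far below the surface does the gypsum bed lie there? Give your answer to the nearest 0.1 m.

Two edge vectors: W-101→W-102 = (-2, -443, 526.5), W-101→W-103 = (440, -617, 955.7).
Normal n = (W-101→W-102) × (W-101→W-103) = (-98524.6, 233571.4, 196154).
So ∂z/∂easting = −n_x/n_z = 0.502282 and ∂z/∂northing = −n_y/n_z = −1.190755.
Intercept c from W-101: -458.6 − 32.65 + 748.99 = 257.74.
At (182, 1172): z_contact = 91.42 − 1395.57 + 257.74 = -1046.41 m.
Depth below ground = -937 − (-1046.41) = 109.4 m.

109.4 m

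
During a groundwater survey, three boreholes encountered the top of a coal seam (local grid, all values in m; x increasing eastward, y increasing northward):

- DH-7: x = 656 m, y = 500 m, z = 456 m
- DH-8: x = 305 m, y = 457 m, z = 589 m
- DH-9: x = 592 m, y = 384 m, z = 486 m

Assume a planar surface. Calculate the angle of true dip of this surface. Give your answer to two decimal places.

20.62°

Two edge vectors: DH-7→DH-8 = (-351, -43, 133), DH-7→DH-9 = (-64, -116, 30).
Normal n = (DH-7→DH-8) × (DH-7→DH-9) = (14138, 2018, 37964).
So ∂z/∂x = −n_x/n_z = −0.37241 and ∂z/∂y = −n_y/n_z = −0.05316.
Gradient magnitude |∇z| = √(a² + b²) = √(0.13869 + 0.00283) = 0.37618.
True dip = arctan(0.37618) = 20.62°, dipping toward E (azimuth ≈ 082°).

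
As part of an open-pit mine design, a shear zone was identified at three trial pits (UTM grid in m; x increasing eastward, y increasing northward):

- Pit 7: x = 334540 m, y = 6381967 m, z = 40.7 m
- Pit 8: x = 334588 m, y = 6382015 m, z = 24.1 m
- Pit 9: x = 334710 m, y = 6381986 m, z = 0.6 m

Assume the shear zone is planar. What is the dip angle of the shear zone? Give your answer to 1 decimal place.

Let the plane be z = a·x + b·y + c.
Pit 8−Pit 7: 48a + 48b = −16.6;  Pit 9−Pit 7: 170a + 19b = −40.1.
Solving gives a = −0.22205, b = −0.12379.
Gradient magnitude |∇z| = √(a² + b²) = √(0.04931 + 0.01532) = 0.25422.
True dip = arctan(0.25422) = 14.3°, dipping toward ENE (azimuth ≈ 061°).

14.3°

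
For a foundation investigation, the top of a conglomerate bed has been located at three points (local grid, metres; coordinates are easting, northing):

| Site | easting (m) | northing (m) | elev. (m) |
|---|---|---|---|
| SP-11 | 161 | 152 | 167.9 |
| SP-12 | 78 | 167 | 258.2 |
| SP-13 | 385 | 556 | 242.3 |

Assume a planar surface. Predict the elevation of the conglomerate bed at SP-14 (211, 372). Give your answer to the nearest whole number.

277 m

Two edge vectors: SP-11→SP-12 = (-83, 15, 90.3), SP-11→SP-13 = (224, 404, 74.4).
Normal n = (SP-11→SP-12) × (SP-11→SP-13) = (-35365.2, 26402.4, -36892).
So ∂z/∂easting = −n_x/n_z = −0.95861 and ∂z/∂northing = −n_y/n_z = 0.71567.
Intercept c from SP-11: 167.9 + 154.34 − 108.78 = 213.46.
At (211, 372): z = −202.3 + 266.2 + 213.46 = 277.4 m.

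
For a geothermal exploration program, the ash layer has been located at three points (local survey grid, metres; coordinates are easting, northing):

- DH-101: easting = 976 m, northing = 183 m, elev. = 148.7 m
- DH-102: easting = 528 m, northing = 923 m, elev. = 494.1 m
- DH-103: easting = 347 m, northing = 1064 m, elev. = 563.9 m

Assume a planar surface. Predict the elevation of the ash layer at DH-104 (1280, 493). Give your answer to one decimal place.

272.9 m

Two edge vectors: DH-101→DH-102 = (-448, 740, 345.4), DH-101→DH-103 = (-629, 881, 415.2).
Normal n = (DH-101→DH-102) × (DH-101→DH-103) = (2950.6, -31247, 70772).
So ∂z/∂easting = −n_x/n_z = −0.041692 and ∂z/∂northing = −n_y/n_z = 0.441516.
Intercept c from DH-101: 148.7 + 40.69 − 80.80 = 108.59.
At (1280, 493): z = −53.4 + 217.7 + 108.59 = 272.9 m.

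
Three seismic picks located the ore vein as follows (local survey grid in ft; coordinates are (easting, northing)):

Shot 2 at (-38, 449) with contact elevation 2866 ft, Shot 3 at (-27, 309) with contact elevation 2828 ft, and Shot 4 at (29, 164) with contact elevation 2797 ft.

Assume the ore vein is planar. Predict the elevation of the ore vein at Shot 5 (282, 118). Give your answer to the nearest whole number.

2831 ft

Let the plane be z = a·E + b·N + c.
Shot 3−Shot 2: 11a − 140b = −38;  Shot 4−Shot 2: 67a − 285b = −69.
Solving gives a = 0.18735, b = 0.28615.
Then c = 2866 − a·-38 − b·449 = 2744.64.
At (282, 118): z = 52.8 + 33.8 + 2744.64 = 2831.2 ft.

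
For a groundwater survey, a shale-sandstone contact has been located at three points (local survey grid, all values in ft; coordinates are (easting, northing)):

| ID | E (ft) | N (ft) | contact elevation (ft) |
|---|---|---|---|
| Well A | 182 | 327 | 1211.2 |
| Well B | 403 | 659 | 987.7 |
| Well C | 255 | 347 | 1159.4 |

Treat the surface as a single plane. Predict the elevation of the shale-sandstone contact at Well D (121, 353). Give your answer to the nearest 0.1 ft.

1244.0 ft

Let the plane be z = a·E + b·N + c.
Well B−Well A: 221a + 332b = −223.5;  Well C−Well A: 73a + 20b = −51.8.
Solving gives a = −0.64229, b = −0.24564.
Then c = 1211.2 − a·182 − b·327 = 1408.42.
At (121, 353): z = −77.7 − 86.7 + 1408.42 = 1244.0 ft.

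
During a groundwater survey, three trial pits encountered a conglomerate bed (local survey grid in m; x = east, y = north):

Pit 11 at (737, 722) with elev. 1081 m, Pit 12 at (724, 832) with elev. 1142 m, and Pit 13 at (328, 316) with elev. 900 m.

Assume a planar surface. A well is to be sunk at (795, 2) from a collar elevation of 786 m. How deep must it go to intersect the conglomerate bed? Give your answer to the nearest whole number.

Let the plane be z = a·x + b·y + c.
Pit 12−Pit 11: −13a + 110b = 61;  Pit 13−Pit 11: −409a − 406b = −181.
Solving gives a = −0.09660, b = 0.54313.
Then c = 1081 − a·737 − b·722 = 760.06.
At (795, 2): z_contact = −76.8 + 1.1 + 760.06 = 684.3 m.
Depth below ground = 786 − 684.3 = 102 m.

102 m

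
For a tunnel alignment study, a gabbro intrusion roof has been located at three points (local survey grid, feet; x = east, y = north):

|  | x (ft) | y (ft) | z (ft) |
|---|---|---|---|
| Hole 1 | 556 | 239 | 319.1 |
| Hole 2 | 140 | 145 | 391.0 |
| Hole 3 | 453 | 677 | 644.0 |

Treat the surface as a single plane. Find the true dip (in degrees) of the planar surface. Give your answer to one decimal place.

Two edge vectors: Hole 1→Hole 2 = (-416, -94, 71.9), Hole 1→Hole 3 = (-103, 438, 324.9).
Normal n = (Hole 1→Hole 2) × (Hole 1→Hole 3) = (-62032.8, 127752.7, -191890).
So ∂z/∂x = −n_x/n_z = −0.32327 and ∂z/∂y = −n_y/n_z = 0.66576.
Gradient magnitude |∇z| = √(a² + b²) = √(0.10451 + 0.44324) = 0.74010.
True dip = arctan(0.74010) = 36.5°, dipping toward SSE (azimuth ≈ 154°).

36.5°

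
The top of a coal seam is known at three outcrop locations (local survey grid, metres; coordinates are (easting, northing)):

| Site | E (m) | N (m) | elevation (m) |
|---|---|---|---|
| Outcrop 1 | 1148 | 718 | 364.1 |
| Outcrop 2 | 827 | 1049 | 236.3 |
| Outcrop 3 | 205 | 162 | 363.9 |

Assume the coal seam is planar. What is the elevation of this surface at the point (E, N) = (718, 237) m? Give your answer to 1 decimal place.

Let the plane be z = a·E + b·N + c.
Outcrop 2−Outcrop 1: −321a + 331b = −127.8;  Outcrop 3−Outcrop 1: −943a − 556b = −0.2.
Solving gives a = 0.144969, b = −0.245514.
Then c = 364.1 − a·1148 − b·718 = 373.95.
At (718, 237): z = 104.1 − 58.2 + 373.95 = 419.9 m.

419.9 m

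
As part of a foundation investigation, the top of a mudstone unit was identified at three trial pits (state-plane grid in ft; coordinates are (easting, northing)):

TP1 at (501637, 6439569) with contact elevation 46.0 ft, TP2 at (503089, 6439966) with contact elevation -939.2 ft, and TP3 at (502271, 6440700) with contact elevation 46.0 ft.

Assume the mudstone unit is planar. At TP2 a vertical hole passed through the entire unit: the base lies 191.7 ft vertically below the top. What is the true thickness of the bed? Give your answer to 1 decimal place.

141.2 ft

Two edge vectors: TP1→TP2 = (1452, 397, -985.2), TP1→TP3 = (634, 1131, 0).
Normal n = (TP1→TP2) × (TP1→TP3) = (1114261.2, -624616.8, 1390514).
So ∂z/∂E = −n_x/n_z = −0.80133 and ∂z/∂N = −n_y/n_z = 0.44920.
|∇z| = √(a²+b²) = 0.91865, so dip δ = arctan(0.91865) = 42.57°.
True thickness = vertical thickness × cos δ = 191.7 × cos 42.57° = 141.2 ft.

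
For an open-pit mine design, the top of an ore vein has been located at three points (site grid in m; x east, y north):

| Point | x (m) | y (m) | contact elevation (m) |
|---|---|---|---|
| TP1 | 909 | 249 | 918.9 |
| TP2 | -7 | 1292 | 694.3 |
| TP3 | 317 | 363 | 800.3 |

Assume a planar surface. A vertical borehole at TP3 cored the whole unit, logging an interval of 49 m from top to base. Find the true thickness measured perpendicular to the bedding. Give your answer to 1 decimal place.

Let the plane be z = a·x + b·y + c.
TP2−TP1: −916a + 1043b = −224.6;  TP3−TP1: −592a + 114b = −118.6.
Solving gives a = 0.19121, b = −0.04742.
|∇z| = √(a²+b²) = 0.19700, so dip δ = arctan(0.19700) = 11.14°.
True thickness = vertical thickness × cos δ = 49 × cos 11.14° = 48.1 m.

48.1 m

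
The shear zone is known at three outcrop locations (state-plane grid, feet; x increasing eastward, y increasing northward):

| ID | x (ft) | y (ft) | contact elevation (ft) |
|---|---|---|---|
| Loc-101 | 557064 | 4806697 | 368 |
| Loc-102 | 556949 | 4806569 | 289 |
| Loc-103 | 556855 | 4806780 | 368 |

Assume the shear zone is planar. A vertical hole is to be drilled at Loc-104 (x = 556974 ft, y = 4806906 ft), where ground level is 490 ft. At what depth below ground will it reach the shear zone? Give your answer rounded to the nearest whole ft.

Two edge vectors: Loc-101→Loc-102 = (-115, -128, -79), Loc-101→Loc-103 = (-209, 83, 0).
Normal n = (Loc-101→Loc-102) × (Loc-101→Loc-103) = (6557, 16511, -36297).
So ∂z/∂x = −n_x/n_z = 0.18064854 and ∂z/∂y = −n_y/n_z = 0.45488608.
Intercept c from Loc-101: 368 − 100632.80 − 2186499.55 = −2286764.35.
At (556974, 4806906): z_contact = 100616.5 + 2186594.6 − 2286764.35 = 446.8 ft.
Depth below ground = 490 − 446.8 = 43 ft.

43 ft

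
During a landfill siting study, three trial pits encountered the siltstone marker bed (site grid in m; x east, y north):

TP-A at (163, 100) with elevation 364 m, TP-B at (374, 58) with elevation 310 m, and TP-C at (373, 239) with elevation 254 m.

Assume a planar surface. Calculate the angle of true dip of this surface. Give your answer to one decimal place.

24.0°

Two edge vectors: TP-A→TP-B = (211, -42, -54), TP-A→TP-C = (210, 139, -110).
Normal n = (TP-A→TP-B) × (TP-A→TP-C) = (12126, 11870, 38149).
So ∂z/∂x = −n_x/n_z = −0.31786 and ∂z/∂y = −n_y/n_z = −0.31115.
Gradient magnitude |∇z| = √(a² + b²) = √(0.10103 + 0.09681) = 0.44480.
True dip = arctan(0.44480) = 24.0°, dipping toward NE (azimuth ≈ 046°).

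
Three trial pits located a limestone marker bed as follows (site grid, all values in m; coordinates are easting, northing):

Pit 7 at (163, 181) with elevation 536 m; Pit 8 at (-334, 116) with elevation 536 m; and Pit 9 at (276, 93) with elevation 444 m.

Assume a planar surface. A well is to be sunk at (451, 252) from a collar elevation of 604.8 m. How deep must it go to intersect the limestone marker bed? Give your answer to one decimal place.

39.0 m

Let the plane be z = a·easting + b·northing + c.
Pit 8−Pit 7: −497a − 65b = 0;  Pit 9−Pit 7: 113a − 88b = −92.
Solving gives a = −0.11707, b = 0.89513.
Then c = 536 − a·163 − b·181 = 393.06.
At (451, 252): z_contact = −52.80 + 225.57 + 393.06 = 565.84 m.
Depth below ground = 604.8 − 565.84 = 39.0 m.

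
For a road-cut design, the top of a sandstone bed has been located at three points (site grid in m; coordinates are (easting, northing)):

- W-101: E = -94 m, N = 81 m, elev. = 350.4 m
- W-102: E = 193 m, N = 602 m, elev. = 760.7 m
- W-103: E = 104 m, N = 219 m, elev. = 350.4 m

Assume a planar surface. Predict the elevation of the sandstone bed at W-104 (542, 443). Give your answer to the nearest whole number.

247 m

Let the plane be z = a·E + b·N + c.
W-102−W-101: 287a + 521b = 410.3;  W-103−W-101: 198a + 138b = 0.
Solving gives a = −0.89095, b = 1.27831.
Then c = 350.4 − a·-94 − b·81 = 163.11.
At (542, 443): z = −482.9 + 566.3 + 163.11 = 246.5 m.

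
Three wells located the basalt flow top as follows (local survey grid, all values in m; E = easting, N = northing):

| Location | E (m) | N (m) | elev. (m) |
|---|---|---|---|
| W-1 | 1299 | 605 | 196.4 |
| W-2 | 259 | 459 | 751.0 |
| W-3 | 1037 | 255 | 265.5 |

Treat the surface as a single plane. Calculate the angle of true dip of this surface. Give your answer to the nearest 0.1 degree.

31.3°

Let the plane be z = a·E + b·N + c.
W-2−W-1: −1040a − 146b = 554.6;  W-3−W-1: −262a − 350b = 69.1.
Solving gives a = −0.56492, b = 0.22545.
Gradient magnitude |∇z| = √(a² + b²) = √(0.31913 + 0.05083) = 0.60825.
True dip = arctan(0.60825) = 31.3°, dipping toward ESE (azimuth ≈ 112°).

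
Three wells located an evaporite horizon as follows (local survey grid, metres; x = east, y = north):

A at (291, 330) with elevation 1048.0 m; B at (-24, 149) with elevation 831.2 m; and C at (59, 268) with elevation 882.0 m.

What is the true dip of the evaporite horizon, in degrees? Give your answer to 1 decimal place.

36.7°

Two edge vectors: A→B = (-315, -181, -216.8), A→C = (-232, -62, -166).
Normal n = (A→B) × (A→C) = (16604.4, -1992.4, -22462).
So ∂z/∂x = −n_x/n_z = 0.73922 and ∂z/∂y = −n_y/n_z = −0.08870.
Gradient magnitude |∇z| = √(a² + b²) = √(0.54645 + 0.00787) = 0.74452.
True dip = arctan(0.74452) = 36.7°, dipping toward W (azimuth ≈ 277°).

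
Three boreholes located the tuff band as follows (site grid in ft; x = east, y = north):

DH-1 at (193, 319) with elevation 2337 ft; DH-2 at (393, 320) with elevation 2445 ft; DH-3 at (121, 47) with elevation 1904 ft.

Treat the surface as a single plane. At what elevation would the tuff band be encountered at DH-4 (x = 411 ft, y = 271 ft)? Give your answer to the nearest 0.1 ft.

2383.5 ft

Two edge vectors: DH-1→DH-2 = (200, 1, 108), DH-1→DH-3 = (-72, -272, -433).
Normal n = (DH-1→DH-2) × (DH-1→DH-3) = (28943, 78824, -54328).
So ∂z/∂x = −n_x/n_z = 0.53275 and ∂z/∂y = −n_y/n_z = 1.45089.
Intercept c from DH-1: 2337 − 102.82 − 462.83 = 1771.35.
At (411, 271): z = 219.0 + 393.2 + 1771.35 = 2383.5 ft.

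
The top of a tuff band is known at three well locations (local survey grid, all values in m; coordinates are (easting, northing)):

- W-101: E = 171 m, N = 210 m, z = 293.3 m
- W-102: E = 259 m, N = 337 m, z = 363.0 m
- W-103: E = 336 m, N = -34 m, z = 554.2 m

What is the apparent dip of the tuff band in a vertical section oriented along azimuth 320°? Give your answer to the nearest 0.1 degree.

Two edge vectors: W-101→W-102 = (88, 127, 69.7), W-101→W-103 = (165, -244, 260.9).
Normal n = (W-101→W-102) × (W-101→W-103) = (50141.1, -11458.7, -42427).
So ∂z/∂E = −n_x/n_z = 1.18182 and ∂z/∂N = −n_y/n_z = −0.27008.
Unit vector along 320° is (sin 320°, cos 320°) = (-0.6428, 0.7660).
Slope in that direction = a·(-0.6428) + b·(0.7660) = −0.96655.
Apparent dip = arctan|0.96655| = 44.0° (true dip is 50.5°, so apparent ≤ true as expected).

44.0°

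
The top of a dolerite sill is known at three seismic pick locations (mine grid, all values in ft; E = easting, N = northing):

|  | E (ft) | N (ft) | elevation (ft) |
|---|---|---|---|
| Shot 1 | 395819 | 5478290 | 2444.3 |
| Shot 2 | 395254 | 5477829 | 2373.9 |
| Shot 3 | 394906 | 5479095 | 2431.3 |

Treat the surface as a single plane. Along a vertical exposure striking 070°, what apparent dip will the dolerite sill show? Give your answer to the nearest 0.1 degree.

5.1°

Let the plane be z = a·E + b·N + c.
Shot 2−Shot 1: −565a − 461b = −70.4;  Shot 3−Shot 1: −913a + 805b = −13.
Solving gives a = 0.07156, b = 0.06501.
Unit vector along 070° is (sin 70°, cos 70°) = (0.9397, 0.3420).
Slope in that direction = a·(0.9397) + b·(0.3420) = 0.08948.
Apparent dip = arctan|0.08948| = 5.1° (true dip is 5.5°, so apparent ≤ true as expected).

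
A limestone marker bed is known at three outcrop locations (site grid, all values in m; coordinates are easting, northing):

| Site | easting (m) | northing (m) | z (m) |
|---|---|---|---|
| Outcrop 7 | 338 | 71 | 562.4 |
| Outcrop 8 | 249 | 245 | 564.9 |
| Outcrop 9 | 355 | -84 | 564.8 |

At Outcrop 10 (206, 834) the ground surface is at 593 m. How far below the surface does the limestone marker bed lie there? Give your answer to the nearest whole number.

39 m

Let the plane be z = a·easting + b·northing + c.
Outcrop 8−Outcrop 7: −89a + 174b = 2.5;  Outcrop 9−Outcrop 7: 17a − 155b = 2.4.
Solving gives a = −0.07429, b = −0.02363.
Then c = 562.4 − a·338 − b·71 = 589.19.
At (206, 834): z_contact = −15.3 − 19.7 + 589.19 = 554.2 m.
Depth below ground = 593 − 554.2 = 39 m.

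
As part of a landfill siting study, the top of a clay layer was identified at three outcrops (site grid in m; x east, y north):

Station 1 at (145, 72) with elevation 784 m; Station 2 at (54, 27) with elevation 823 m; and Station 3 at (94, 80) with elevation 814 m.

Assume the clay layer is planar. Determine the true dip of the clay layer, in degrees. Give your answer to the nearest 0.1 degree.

31.0°

Two edge vectors: Station 1→Station 2 = (-91, -45, 39), Station 1→Station 3 = (-51, 8, 30).
Normal n = (Station 1→Station 2) × (Station 1→Station 3) = (-1662, 741, -3023).
So ∂z/∂x = −n_x/n_z = −0.54978 and ∂z/∂y = −n_y/n_z = 0.24512.
Gradient magnitude |∇z| = √(a² + b²) = √(0.30226 + 0.06008) = 0.60195.
True dip = arctan(0.60195) = 31.0°, dipping toward ESE (azimuth ≈ 114°).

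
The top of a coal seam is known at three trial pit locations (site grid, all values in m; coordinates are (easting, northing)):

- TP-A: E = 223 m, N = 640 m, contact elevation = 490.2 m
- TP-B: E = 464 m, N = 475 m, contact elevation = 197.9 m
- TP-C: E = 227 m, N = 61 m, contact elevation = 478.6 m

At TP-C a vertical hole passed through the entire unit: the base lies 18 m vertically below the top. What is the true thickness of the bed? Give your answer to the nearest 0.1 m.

11.5 m

Two edge vectors: TP-A→TP-B = (241, -165, -292.3), TP-A→TP-C = (4, -579, -11.6).
Normal n = (TP-A→TP-B) × (TP-A→TP-C) = (-167327.7, 1626.4, -138879).
So ∂z/∂E = −n_x/n_z = −1.20485 and ∂z/∂N = −n_y/n_z = 0.01171.
|∇z| = √(a²+b²) = 1.20490, so dip δ = arctan(1.20490) = 50.31°.
True thickness = vertical thickness × cos δ = 18 × cos 50.31° = 11.5 m.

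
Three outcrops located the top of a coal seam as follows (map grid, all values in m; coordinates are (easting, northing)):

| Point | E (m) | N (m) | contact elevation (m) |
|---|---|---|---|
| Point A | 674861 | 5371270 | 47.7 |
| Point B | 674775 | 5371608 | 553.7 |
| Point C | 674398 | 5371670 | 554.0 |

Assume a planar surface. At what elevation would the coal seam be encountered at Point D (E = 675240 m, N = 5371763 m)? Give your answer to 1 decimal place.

Two edge vectors: Point A→Point B = (-86, 338, 506), Point A→Point C = (-463, 400, 506.3).
Normal n = (Point A→Point B) × (Point A→Point C) = (-31270.6, -190736.2, 122094).
So ∂z/∂E = −n_x/n_z = 0.256119056 and ∂z/∂N = −n_y/n_z = 1.562207807.
Intercept c from Point A: 47.7 − 172844.76 − 8391039.93 = −8563836.99.
At (675240, 5371763): z = 172941.8 + 8391810.1 − 8563836.99 = 914.9 m.

914.9 m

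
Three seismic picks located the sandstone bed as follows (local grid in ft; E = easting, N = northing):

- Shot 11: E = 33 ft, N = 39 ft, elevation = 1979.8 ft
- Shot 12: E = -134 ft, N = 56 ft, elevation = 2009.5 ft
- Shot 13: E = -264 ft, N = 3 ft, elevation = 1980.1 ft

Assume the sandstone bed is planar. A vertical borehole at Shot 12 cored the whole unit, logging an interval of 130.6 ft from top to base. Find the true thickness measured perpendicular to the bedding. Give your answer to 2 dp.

102.04 ft

Let the plane be z = a·E + b·N + c.
Shot 12−Shot 11: −167a + 17b = 29.7;  Shot 13−Shot 11: −297a − 36b = 0.3.
Solving gives a = −0.09713, b = 0.79295.
|∇z| = √(a²+b²) = 0.79887, so dip δ = arctan(0.79887) = 38.62°.
True thickness = vertical thickness × cos δ = 130.6 × cos 38.62° = 102.04 ft.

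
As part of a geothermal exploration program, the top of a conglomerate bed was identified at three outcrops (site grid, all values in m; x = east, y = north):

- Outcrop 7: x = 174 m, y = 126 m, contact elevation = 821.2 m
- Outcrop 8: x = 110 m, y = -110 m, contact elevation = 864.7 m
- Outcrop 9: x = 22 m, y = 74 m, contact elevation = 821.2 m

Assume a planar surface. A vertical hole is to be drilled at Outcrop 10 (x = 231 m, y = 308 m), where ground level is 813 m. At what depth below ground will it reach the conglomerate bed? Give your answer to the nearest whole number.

25 m

Let the plane be z = a·x + b·y + c.
Outcrop 8−Outcrop 7: −64a − 236b = 43.5;  Outcrop 9−Outcrop 7: −152a − 52b = 0.
Solving gives a = 0.06951, b = −0.20317.
Then c = 821.2 − a·174 − b·126 = 834.71.
At (231, 308): z_contact = 16.1 − 62.6 + 834.71 = 788.2 m.
Depth below ground = 813 − 788.2 = 25 m.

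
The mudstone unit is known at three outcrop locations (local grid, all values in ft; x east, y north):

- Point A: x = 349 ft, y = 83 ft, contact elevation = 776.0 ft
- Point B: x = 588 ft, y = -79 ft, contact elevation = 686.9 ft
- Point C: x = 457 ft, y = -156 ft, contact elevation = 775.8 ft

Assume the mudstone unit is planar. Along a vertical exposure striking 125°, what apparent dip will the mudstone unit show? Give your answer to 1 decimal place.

16.7°

Let the plane be z = a·x + b·y + c.
Point B−Point A: 239a − 162b = −89.1;  Point C−Point A: 108a − 239b = −0.2.
Solving gives a = −0.53659, b = −0.24164.
Unit vector along 125° is (sin 125°, cos 125°) = (0.8192, -0.5736).
Slope in that direction = a·(0.8192) + b·(-0.5736) = −0.30095.
Apparent dip = arctan|0.30095| = 16.7° (true dip is 30.5°, so apparent ≤ true as expected).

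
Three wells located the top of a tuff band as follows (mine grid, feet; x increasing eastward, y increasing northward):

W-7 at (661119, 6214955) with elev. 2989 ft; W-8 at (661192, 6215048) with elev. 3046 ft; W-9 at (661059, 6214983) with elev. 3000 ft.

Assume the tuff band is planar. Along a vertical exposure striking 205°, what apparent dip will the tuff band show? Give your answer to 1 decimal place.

28.1°

Two edge vectors: W-7→W-8 = (73, 93, 57), W-7→W-9 = (-60, 28, 11).
Normal n = (W-7→W-8) × (W-7→W-9) = (-573, -4223, 7624).
So ∂z/∂x = −n_x/n_z = 0.07516 and ∂z/∂y = −n_y/n_z = 0.55391.
Unit vector along 205° is (sin 205°, cos 205°) = (-0.4226, -0.9063).
Slope in that direction = a·(-0.4226) + b·(-0.9063) = −0.53377.
Apparent dip = arctan|0.53377| = 28.1° (true dip is 29.2°, so apparent ≤ true as expected).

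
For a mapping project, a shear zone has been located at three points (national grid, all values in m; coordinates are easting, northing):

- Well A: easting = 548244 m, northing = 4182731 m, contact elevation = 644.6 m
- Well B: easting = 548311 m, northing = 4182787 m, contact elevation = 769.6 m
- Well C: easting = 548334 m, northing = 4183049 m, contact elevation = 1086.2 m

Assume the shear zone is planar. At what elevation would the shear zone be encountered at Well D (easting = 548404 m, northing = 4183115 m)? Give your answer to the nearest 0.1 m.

1225.2 m

Two edge vectors: Well A→Well B = (67, 56, 125), Well A→Well C = (90, 318, 441.6).
Normal n = (Well A→Well B) × (Well A→Well C) = (-15020.4, -18337.2, 16266).
So ∂z/∂easting = −n_x/n_z = 0.923423091 and ∂z/∂northing = −n_y/n_z = 1.127333087.
Intercept c from Well A: 644.6 − 506261.17 − 4715331.05 = −5220947.62.
At (548404, 4183115): z = 506408.9 + 4715763.9 − 5220947.62 = 1225.2 m.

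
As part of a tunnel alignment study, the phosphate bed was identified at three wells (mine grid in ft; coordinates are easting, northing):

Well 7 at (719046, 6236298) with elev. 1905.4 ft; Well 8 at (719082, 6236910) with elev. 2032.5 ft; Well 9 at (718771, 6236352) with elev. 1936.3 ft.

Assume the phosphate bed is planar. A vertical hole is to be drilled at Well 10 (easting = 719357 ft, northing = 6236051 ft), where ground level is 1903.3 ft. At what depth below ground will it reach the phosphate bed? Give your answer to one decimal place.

72.2 ft

Two edge vectors: Well 7→Well 8 = (36, 612, 127.1), Well 7→Well 9 = (-275, 54, 30.9).
Normal n = (Well 7→Well 8) × (Well 7→Well 9) = (12047.4, -36064.9, 170244).
So ∂z/∂easting = −n_x/n_z = −0.070765490 and ∂z/∂northing = −n_y/n_z = 0.211842414.
Intercept c from Well 7: 1905.4 + 50883.64 − 1321112.43 = −1268323.38.
At (719357, 6236051): z_contact = −50905.65 + 1321060.10 − 1268323.38 = 1831.07 ft.
Depth below ground = 1903.3 − 1831.07 = 72.2 ft.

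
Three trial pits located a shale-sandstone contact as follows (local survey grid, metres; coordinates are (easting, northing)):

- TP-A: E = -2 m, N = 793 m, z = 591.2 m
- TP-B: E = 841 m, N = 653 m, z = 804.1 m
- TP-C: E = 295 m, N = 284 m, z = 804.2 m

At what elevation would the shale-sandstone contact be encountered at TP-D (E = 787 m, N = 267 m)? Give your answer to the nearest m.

Two edge vectors: TP-A→TP-B = (843, -140, 212.9), TP-A→TP-C = (297, -509, 213).
Normal n = (TP-A→TP-B) × (TP-A→TP-C) = (78546.1, -116327.7, -387507).
So ∂z/∂E = −n_x/n_z = 0.20270 and ∂z/∂N = −n_y/n_z = −0.30020.
Intercept c from TP-A: 591.2 + 0.41 + 238.05 = 829.66.
At (787, 267): z = 159.5 − 80.2 + 829.66 = 909.0 m.

909 m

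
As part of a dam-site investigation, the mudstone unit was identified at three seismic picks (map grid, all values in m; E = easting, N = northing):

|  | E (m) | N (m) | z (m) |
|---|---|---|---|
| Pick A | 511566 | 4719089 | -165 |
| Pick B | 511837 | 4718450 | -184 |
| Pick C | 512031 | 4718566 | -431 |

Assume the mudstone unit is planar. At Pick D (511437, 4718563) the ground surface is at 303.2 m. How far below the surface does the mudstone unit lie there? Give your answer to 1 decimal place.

121.3 m

Two edge vectors: Pick A→Pick B = (271, -639, -19), Pick A→Pick C = (465, -523, -266).
Normal n = (Pick A→Pick B) × (Pick A→Pick C) = (160037, 63251, 155402).
So ∂z/∂E = −n_x/n_z = −1.029825871 and ∂z/∂N = −n_y/n_z = −0.407015354.
Intercept c from Pick A: -165 + 526823.90 + 1920741.68 = 2447400.58.
At (511437, 4718563): z_contact = −526691.05 − 1920527.59 + 2447400.58 = 181.94 m.
Depth below ground = 303.2 − 181.94 = 121.3 m.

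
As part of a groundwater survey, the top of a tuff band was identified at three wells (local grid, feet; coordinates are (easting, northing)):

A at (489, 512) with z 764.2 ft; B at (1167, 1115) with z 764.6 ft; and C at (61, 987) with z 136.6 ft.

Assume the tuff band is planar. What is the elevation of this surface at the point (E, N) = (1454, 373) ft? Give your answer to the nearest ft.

1496 ft

Let the plane be z = a·E + b·N + c.
B−A: 678a + 603b = 0.4;  C−A: −428a + 475b = −627.6.
Solving gives a = 0.65266, b = −0.73318.
Then c = 764.2 − a·489 − b·512 = 820.43.
At (1454, 373): z = 949.0 − 273.5 + 820.43 = 1495.9 ft.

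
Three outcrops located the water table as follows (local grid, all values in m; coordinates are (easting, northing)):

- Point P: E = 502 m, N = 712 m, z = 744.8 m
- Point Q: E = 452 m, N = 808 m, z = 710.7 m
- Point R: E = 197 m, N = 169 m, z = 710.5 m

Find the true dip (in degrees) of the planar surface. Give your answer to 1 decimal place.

22.6°

Let the plane be z = a·E + b·N + c.
Point Q−Point P: −50a + 96b = −34.1;  Point R−Point P: −305a − 543b = −34.3.
Solving gives a = 0.38648, b = −0.15392.
Gradient magnitude |∇z| = √(a² + b²) = √(0.14937 + 0.02369) = 0.41600.
True dip = arctan(0.41600) = 22.6°, dipping toward WNW (azimuth ≈ 292°).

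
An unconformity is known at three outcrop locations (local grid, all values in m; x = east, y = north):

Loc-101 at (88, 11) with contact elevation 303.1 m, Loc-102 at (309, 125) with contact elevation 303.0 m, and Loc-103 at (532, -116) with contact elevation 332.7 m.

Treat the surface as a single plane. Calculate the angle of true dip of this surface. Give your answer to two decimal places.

Two edge vectors: Loc-101→Loc-102 = (221, 114, -0.1), Loc-101→Loc-103 = (444, -127, 29.6).
Normal n = (Loc-101→Loc-102) × (Loc-101→Loc-103) = (3361.7, -6586, -78683).
So ∂z/∂x = −n_x/n_z = 0.04272 and ∂z/∂y = −n_y/n_z = −0.08370.
Gradient magnitude |∇z| = √(a² + b²) = √(0.00183 + 0.00701) = 0.09398.
True dip = arctan(0.09398) = 5.37°, dipping toward NNW (azimuth ≈ 333°).

5.37°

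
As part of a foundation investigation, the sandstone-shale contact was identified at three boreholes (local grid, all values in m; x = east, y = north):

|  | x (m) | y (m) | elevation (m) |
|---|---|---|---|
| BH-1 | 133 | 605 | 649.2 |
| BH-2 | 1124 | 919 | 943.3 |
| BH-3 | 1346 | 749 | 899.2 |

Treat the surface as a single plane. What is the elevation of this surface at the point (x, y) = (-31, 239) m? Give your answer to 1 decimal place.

456.8 m

Let the plane be z = a·x + b·y + c.
BH-2−BH-1: 991a + 314b = 294.1;  BH-3−BH-1: 1213a + 144b = 250.
Solving gives a = 0.151776, b = 0.457613.
Then c = 649.2 − a·133 − b·605 = 352.16.
At (-31, 239): z = −4.7 + 109.4 + 352.16 = 456.8 m.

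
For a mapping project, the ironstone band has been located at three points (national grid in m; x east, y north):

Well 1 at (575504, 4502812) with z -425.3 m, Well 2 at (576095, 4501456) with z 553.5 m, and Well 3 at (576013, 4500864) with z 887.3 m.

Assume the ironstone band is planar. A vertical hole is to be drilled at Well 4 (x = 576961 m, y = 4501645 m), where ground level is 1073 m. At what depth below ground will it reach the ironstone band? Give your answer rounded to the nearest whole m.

395 m

Let the plane be z = a·x + b·y + c.
Well 2−Well 1: 591a − 1356b = 978.8;  Well 3−Well 1: 509a − 1948b = 1312.6.
Solving gives a = 0.27505249, b = −0.60194984.
Then c = -425.3 − a·575504 − b·4502812 = 2551747.85.
At (576961, 4501645): z_contact = 158694.6 − 2709764.5 + 2551747.85 = 677.9 m.
Depth below ground = 1073 − 677.9 = 395 m.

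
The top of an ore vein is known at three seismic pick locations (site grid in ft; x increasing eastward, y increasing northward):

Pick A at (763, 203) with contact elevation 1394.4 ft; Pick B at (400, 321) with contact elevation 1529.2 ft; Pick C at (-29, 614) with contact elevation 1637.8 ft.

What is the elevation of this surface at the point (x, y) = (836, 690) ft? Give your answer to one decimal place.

Let the plane be z = a·x + b·y + c.
Pick B−Pick A: −363a + 118b = 134.8;  Pick C−Pick A: −792a + 411b = 243.4.
Solving gives a = −0.47871, b = −0.33025.
Then c = 1394.4 − a·763 − b·203 = 1826.69.
At (836, 690): z = −400.2 − 227.9 + 1826.69 = 1198.6 ft.

1198.6 ft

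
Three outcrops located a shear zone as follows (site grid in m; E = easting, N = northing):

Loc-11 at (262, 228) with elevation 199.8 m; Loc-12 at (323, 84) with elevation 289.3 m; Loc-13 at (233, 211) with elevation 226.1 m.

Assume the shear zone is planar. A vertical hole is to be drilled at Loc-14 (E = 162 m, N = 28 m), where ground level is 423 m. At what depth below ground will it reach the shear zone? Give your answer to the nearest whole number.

Two edge vectors: Loc-11→Loc-12 = (61, -144, 89.5), Loc-11→Loc-13 = (-29, -17, 26.3).
Normal n = (Loc-11→Loc-12) × (Loc-11→Loc-13) = (-2265.7, -4199.8, -5213).
So ∂z/∂E = −n_x/n_z = −0.43462 and ∂z/∂N = −n_y/n_z = −0.80564.
Intercept c from Loc-11: 199.8 + 113.87 + 183.69 = 497.36.
At (162, 28): z_contact = −70.4 − 22.6 + 497.36 = 404.4 m.
Depth below ground = 423 − 404.4 = 19 m.

19 m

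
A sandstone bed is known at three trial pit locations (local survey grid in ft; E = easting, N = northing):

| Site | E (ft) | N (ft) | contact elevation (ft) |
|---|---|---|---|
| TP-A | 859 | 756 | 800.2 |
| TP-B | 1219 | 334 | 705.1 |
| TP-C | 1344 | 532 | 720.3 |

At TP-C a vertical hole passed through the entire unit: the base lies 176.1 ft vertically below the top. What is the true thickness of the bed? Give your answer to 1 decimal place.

Let the plane be z = a·E + b·N + c.
TP-B−TP-A: 360a − 422b = −95.1;  TP-C−TP-A: 485a − 224b = −79.9.
Solving gives a = −0.10010, b = 0.13996.
|∇z| = √(a²+b²) = 0.17207, so dip δ = arctan(0.17207) = 9.76°.
True thickness = vertical thickness × cos δ = 176.1 × cos 9.76° = 173.5 ft.

173.5 ft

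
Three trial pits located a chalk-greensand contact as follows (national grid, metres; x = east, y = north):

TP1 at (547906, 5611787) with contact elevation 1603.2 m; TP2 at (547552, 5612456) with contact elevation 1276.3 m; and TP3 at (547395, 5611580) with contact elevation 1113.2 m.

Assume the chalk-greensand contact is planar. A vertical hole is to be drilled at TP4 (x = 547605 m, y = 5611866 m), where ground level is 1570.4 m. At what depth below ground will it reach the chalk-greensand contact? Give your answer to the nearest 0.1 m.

Let the plane be z = a·x + b·y + c.
TP2−TP1: −354a + 669b = −326.9;  TP3−TP1: −511a − 207b = −490.
Solving gives a = 0.952645271, b = 0.015450562.
Then c = 1603.2 − a·547906 − b·5611787 = −607062.12.
At (547605, 5611866): z_contact = 521673.31 + 86706.48 − 607062.12 = 1317.67 m.
Depth below ground = 1570.4 − 1317.67 = 252.7 m.

252.7 m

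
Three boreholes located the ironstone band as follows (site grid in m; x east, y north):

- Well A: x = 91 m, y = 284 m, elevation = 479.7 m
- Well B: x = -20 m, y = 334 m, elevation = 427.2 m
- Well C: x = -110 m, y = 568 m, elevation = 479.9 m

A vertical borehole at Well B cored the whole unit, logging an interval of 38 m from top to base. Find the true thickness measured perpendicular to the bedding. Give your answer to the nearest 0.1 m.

Two edge vectors: Well A→Well B = (-111, 50, -52.5), Well A→Well C = (-201, 284, 0.2).
Normal n = (Well A→Well B) × (Well A→Well C) = (14920, 10574.7, -21474).
So ∂z/∂x = −n_x/n_z = 0.69479 and ∂z/∂y = −n_y/n_z = 0.49244.
|∇z| = √(a²+b²) = 0.85161, so dip δ = arctan(0.85161) = 40.42°.
True thickness = vertical thickness × cos δ = 38 × cos 40.42° = 28.9 m.

28.9 m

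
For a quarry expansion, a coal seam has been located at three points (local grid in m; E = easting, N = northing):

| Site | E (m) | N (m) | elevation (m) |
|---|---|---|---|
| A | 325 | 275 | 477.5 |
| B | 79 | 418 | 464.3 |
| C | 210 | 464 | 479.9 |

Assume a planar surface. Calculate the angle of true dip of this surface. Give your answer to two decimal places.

6.71°

Two edge vectors: A→B = (-246, 143, -13.2), A→C = (-115, 189, 2.4).
Normal n = (A→B) × (A→C) = (2838, 2108.4, -30049).
So ∂z/∂E = −n_x/n_z = 0.09445 and ∂z/∂N = −n_y/n_z = 0.07017.
Gradient magnitude |∇z| = √(a² + b²) = √(0.00892 + 0.00492) = 0.11766.
True dip = arctan(0.11766) = 6.71°, dipping toward SW (azimuth ≈ 233°).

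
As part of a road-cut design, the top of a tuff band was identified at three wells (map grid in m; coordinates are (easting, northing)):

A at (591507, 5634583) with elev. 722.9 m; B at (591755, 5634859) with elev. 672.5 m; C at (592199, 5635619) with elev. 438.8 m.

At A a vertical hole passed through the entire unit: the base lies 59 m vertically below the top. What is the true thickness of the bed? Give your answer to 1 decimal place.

49.0 m

Let the plane be z = a·E + b·N + c.
B−A: 248a + 276b = −50.4;  C−A: 692a + 1036b = −284.1.
Solving gives a = 0.39731, b = −0.53961.
|∇z| = √(a²+b²) = 0.67011, so dip δ = arctan(0.67011) = 33.83°.
True thickness = vertical thickness × cos δ = 59 × cos 33.83° = 49.0 m.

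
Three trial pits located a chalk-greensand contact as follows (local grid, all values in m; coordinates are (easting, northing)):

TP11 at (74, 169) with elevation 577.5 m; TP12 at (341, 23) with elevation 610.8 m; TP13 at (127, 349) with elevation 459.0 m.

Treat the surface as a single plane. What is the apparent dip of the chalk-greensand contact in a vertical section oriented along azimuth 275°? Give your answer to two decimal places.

Two edge vectors: TP11→TP12 = (267, -146, 33.3), TP11→TP13 = (53, 180, -118.5).
Normal n = (TP11→TP12) × (TP11→TP13) = (11307, 33404.4, 55798).
So ∂z/∂E = −n_x/n_z = −0.20264 and ∂z/∂N = −n_y/n_z = −0.59867.
Unit vector along 275° is (sin 275°, cos 275°) = (-0.9962, 0.0872).
Slope in that direction = a·(-0.9962) + b·(0.0872) = 0.14969.
Apparent dip = arctan|0.14969| = 8.51° (true dip is 32.3°, so apparent ≤ true as expected).

8.51°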